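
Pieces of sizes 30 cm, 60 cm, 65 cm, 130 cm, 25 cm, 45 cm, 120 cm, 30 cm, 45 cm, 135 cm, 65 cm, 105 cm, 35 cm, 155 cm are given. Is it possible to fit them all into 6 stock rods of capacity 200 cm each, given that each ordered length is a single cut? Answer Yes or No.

Yes

A valid assignment using 6 stock rods:
  stock rod 1: 155 + 45 = 200
  stock rod 2: 135 + 65 = 200
  stock rod 3: 130 + 65 = 195
  stock rod 4: 120 + 60 = 180
  stock rod 5: 105 + 45 + 35 = 185
  stock rod 6: 30 + 30 + 25 = 85
Every load is within 200 cm, so 6 stock rods suffice.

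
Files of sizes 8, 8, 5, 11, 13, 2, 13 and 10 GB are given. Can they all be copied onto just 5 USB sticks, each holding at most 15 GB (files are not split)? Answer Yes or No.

Total = 70 GB; ⌈70/15⌉ = 5.
6 files each exceed half the capacity and cannot share a USB stick, forcing at least 6 USB sticks.
At least 6 USB sticks are required, but only 5 are allowed.

No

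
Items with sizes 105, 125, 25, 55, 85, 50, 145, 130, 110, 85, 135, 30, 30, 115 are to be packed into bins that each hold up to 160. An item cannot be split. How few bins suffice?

Total = 145 + 135 + 130 + 125 + 115 + 110 + 105 + 85 + 85 + 55 + 50 + 30 + 30 + 25 = 1225.
Lower bound: ⌈1225/160⌉ = 8 bins.
Also, 9 items each exceed 80, and no two of those can share a bin, so at least 9 bins are needed.
A packing using 9 bins:
  bin 1: 145 = 145
  bin 2: 135 + 25 = 160
  bin 3: 130 + 30 = 160
  bin 4: 125 + 30 = 155
  bin 5: 115 = 115
  bin 6: 110 + 50 = 160
  bin 7: 105 + 55 = 160
  bin 8: 85 = 85
  bin 9: 85 = 85
This matches the lower bound, so 9 is optimal.

9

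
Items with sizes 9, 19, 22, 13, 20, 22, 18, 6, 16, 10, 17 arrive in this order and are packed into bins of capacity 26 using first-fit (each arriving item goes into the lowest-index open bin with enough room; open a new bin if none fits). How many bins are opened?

8

  9 → bin 1 (new)  [load 9/26]
  19 → bin 2 (new)  [load 19/26]
  22 → bin 3 (new)  [load 22/26]
  13 → bin 1  [load 22/26]
  20 → bin 4 (new)  [load 20/26]
  22 → bin 5 (new)  [load 22/26]
  18 → bin 6 (new)  [load 18/26]
  6 → bin 2  [load 25/26]
  16 → bin 7 (new)  [load 16/26]
  10 → bin 7  [load 26/26]
  17 → bin 8 (new)  [load 17/26]
8 bins opened.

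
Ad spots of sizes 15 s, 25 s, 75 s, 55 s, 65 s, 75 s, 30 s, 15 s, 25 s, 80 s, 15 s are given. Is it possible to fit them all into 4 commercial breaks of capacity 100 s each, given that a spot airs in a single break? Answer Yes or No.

Total = 475 s; ⌈475/100⌉ = 5.
At least 5 commercial breaks are required, but only 4 are allowed.

No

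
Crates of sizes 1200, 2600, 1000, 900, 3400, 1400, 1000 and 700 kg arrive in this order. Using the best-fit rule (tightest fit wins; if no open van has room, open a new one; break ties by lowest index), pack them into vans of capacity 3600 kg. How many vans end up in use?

  1200 → van 1 (new)  [load 1200/3600]
  2600 → van 2 (new)  [load 2600/3600]
  1000 → van 2  [load 3600/3600]
  900 → van 1  [load 2100/3600]
  3400 → van 3 (new)  [load 3400/3600]
  1400 → van 1  [load 3500/3600]
  1000 → van 4 (new)  [load 1000/3600]
  700 → van 4  [load 1700/3600]
4 vans opened.

4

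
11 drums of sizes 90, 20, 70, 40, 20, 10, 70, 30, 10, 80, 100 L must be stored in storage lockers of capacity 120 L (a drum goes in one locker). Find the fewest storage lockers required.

5

Total = 100 + 90 + 80 + 70 + 70 + 40 + 30 + 20 + 20 + 10 + 10 = 540 L.
Lower bound: ⌈540/120⌉ = 5 storage lockers.
A packing using 5 storage lockers:
  locker 1: 100 + 20 = 120
  locker 2: 90 + 30 = 120
  locker 3: 80 + 40 = 120
  locker 4: 70 + 20 + 10 + 10 = 110
  locker 5: 70 = 70
This matches the lower bound, so 5 is optimal.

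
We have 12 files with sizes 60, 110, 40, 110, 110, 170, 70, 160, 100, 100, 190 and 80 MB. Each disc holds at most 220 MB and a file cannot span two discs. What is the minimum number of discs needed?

Total = 190 + 170 + 160 + 110 + 110 + 110 + 100 + 100 + 80 + 70 + 60 + 40 = 1300 MB.
Lower bound: ⌈1300/220⌉ = 6 discs.
A packing using 7 discs:
  disc 1: 190 = 190
  disc 2: 170 + 40 = 210
  disc 3: 160 + 60 = 220
  disc 4: 110 + 110 = 220
  disc 5: 110 + 100 = 210
  disc 6: 100 + 80 = 180
  disc 7: 70 = 70
No arrangement into 6 discs stays within capacity, so 7 is optimal.

7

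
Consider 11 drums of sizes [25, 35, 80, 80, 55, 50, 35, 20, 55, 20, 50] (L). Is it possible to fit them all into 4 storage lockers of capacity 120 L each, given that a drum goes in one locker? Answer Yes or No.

No

Total = 505 L; ⌈505/120⌉ = 5.
At least 5 storage lockers are required, but only 4 are allowed.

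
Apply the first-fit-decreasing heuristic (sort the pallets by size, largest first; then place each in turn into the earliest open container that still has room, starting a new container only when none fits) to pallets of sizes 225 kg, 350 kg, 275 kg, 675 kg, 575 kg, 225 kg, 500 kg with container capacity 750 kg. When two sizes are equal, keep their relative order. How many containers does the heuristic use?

5

Sorted descending: 675, 575, 500, 350, 275, 225, 225.
  675 → container 1 (new)  [load 675/750]
  575 → container 2 (new)  [load 575/750]
  500 → container 3 (new)  [load 500/750]
  350 → container 4 (new)  [load 350/750]
  275 → container 4  [load 625/750]
  225 → container 3  [load 725/750]
  225 → container 5 (new)  [load 225/750]
5 containers opened.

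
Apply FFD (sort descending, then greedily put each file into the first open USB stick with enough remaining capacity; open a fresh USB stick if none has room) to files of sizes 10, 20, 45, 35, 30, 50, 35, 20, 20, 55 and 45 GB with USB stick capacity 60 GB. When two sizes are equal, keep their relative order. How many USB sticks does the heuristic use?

Sorted descending: 55, 50, 45, 45, 35, 35, 30, 20, 20, 20, 10.
  55 → USB stick 1 (new)  [load 55/60]
  50 → USB stick 2 (new)  [load 50/60]
  45 → USB stick 3 (new)  [load 45/60]
  45 → USB stick 4 (new)  [load 45/60]
  35 → USB stick 5 (new)  [load 35/60]
  35 → USB stick 6 (new)  [load 35/60]
  30 → USB stick 7 (new)  [load 30/60]
  20 → USB stick 5  [load 55/60]
  20 → USB stick 6  [load 55/60]
  20 → USB stick 7  [load 50/60]
  10 → USB stick 2  [load 60/60]
7 USB sticks opened.

7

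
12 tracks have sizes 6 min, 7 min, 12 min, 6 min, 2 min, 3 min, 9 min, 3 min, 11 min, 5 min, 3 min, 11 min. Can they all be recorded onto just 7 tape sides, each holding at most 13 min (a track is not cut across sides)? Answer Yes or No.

Yes

A valid assignment using 7 tape sides:
  side 1: 12 = 12
  side 2: 11 + 2 = 13
  side 3: 11 = 11
  side 4: 9 + 3 = 12
  side 5: 7 + 6 = 13
  side 6: 6 + 5 = 11
  side 7: 3 + 3 = 6
Every load is within 13 min, so 7 tape sides suffice.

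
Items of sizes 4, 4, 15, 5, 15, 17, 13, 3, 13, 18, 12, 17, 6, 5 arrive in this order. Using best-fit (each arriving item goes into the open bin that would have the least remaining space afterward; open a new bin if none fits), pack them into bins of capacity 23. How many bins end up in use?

8

  4 → bin 1 (new)  [load 4/23]
  4 → bin 1  [load 8/23]
  15 → bin 1  [load 23/23]
  5 → bin 2 (new)  [load 5/23]
  15 → bin 2  [load 20/23]
  17 → bin 3 (new)  [load 17/23]
  13 → bin 4 (new)  [load 13/23]
  3 → bin 2  [load 23/23]
  13 → bin 5 (new)  [load 13/23]
  18 → bin 6 (new)  [load 18/23]
  12 → bin 7 (new)  [load 12/23]
  17 → bin 8 (new)  [load 17/23]
  6 → bin 3  [load 23/23]
  5 → bin 6  [load 23/23]
8 bins opened.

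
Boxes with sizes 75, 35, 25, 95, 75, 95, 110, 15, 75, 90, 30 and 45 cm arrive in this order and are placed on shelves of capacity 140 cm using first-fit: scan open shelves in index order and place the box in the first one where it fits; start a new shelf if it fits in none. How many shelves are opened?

  75 → shelf 1 (new)  [load 75/140]
  35 → shelf 1  [load 110/140]
  25 → shelf 1  [load 135/140]
  95 → shelf 2 (new)  [load 95/140]
  75 → shelf 3 (new)  [load 75/140]
  95 → shelf 4 (new)  [load 95/140]
  110 → shelf 5 (new)  [load 110/140]
  15 → shelf 2  [load 110/140]
  75 → shelf 6 (new)  [load 75/140]
  90 → shelf 7 (new)  [load 90/140]
  30 → shelf 2  [load 140/140]
  45 → shelf 3  [load 120/140]
7 shelves opened.

7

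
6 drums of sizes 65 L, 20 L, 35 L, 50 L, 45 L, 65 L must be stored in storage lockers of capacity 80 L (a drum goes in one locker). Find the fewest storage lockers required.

Total = 65 + 65 + 50 + 45 + 35 + 20 = 280 L.
Lower bound: ⌈280/80⌉ = 4 storage lockers.
A packing using 4 storage lockers:
  locker 1: 65 = 65
  locker 2: 65 = 65
  locker 3: 50 + 20 = 70
  locker 4: 45 + 35 = 80
This matches the lower bound, so 4 is optimal.

4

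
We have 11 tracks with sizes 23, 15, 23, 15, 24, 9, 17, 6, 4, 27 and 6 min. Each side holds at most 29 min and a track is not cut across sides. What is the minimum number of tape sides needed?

7

Total = 27 + 24 + 23 + 23 + 17 + 15 + 15 + 9 + 6 + 6 + 4 = 169 min.
Lower bound: ⌈169/29⌉ = 6 tape sides.
Also, 7 tracks each exceed 29/2 min, and no two of those can share a side, so at least 7 tape sides are needed.
A packing using 7 tape sides:
  side 1: 27 = 27
  side 2: 24 + 4 = 28
  side 3: 23 + 6 = 29
  side 4: 23 + 6 = 29
  side 5: 17 + 9 = 26
  side 6: 15 = 15
  side 7: 15 = 15
This matches the lower bound, so 7 is optimal.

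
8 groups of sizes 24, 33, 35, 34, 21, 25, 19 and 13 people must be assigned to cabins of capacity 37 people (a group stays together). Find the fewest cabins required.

7

Total = 35 + 34 + 33 + 25 + 24 + 21 + 19 + 13 = 204 people.
Lower bound: ⌈204/37⌉ = 6 cabins.
Also, 7 groups each exceed 37/2 people, and no two of those can share a cabin, so at least 7 cabins are needed.
A packing using 7 cabins:
  cabin 1: 35 = 35
  cabin 2: 34 = 34
  cabin 3: 33 = 33
  cabin 4: 25 = 25
  cabin 5: 24 + 13 = 37
  cabin 6: 21 = 21
  cabin 7: 19 = 19
This matches the lower bound, so 7 is optimal.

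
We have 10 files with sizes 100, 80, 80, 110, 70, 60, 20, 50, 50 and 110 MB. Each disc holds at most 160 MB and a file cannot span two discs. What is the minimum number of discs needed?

5

Total = 110 + 110 + 100 + 80 + 80 + 70 + 60 + 50 + 50 + 20 = 730 MB.
Lower bound: ⌈730/160⌉ = 5 discs.
A packing using 5 discs:
  disc 1: 110 + 50 = 160
  disc 2: 110 + 50 = 160
  disc 3: 100 + 60 = 160
  disc 4: 80 + 80 = 160
  disc 5: 70 + 20 = 90
This matches the lower bound, so 5 is optimal.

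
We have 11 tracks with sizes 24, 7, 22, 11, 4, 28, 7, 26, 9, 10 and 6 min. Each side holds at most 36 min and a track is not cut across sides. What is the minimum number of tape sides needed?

5

Total = 28 + 26 + 24 + 22 + 11 + 10 + 9 + 7 + 7 + 6 + 4 = 154 min.
Lower bound: ⌈154/36⌉ = 5 tape sides.
A packing using 5 tape sides:
  side 1: 28 + 7 = 35
  side 2: 26 + 10 = 36
  side 3: 24 + 11 = 35
  side 4: 22 + 9 + 4 = 35
  side 5: 7 + 6 = 13
This matches the lower bound, so 5 is optimal.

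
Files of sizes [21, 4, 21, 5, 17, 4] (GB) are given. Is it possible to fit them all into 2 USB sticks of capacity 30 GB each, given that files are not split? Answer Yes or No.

No

Total = 72 GB; ⌈72/30⌉ = 3.
At least 3 USB sticks are required, but only 2 are allowed.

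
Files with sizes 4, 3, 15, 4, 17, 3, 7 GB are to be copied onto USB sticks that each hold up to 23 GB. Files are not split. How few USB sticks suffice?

3

Total = 17 + 15 + 7 + 4 + 4 + 3 + 3 = 53 GB.
Lower bound: ⌈53/23⌉ = 3 USB sticks.
A packing using 3 USB sticks:
  USB stick 1: 17 + 4 = 21
  USB stick 2: 15 + 7 = 22
  USB stick 3: 4 + 3 + 3 = 10
This matches the lower bound, so 3 is optimal.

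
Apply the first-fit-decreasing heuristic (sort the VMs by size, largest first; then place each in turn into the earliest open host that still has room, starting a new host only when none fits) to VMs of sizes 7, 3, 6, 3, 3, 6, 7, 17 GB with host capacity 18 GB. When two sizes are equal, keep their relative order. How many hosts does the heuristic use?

3

Sorted descending: 17, 7, 7, 6, 6, 3, 3, 3.
  17 → host 1 (new)  [load 17/18]
  7 → host 2 (new)  [load 7/18]
  7 → host 2  [load 14/18]
  6 → host 3 (new)  [load 6/18]
  6 → host 3  [load 12/18]
  3 → host 2  [load 17/18]
  3 → host 3  [load 15/18]
  3 → host 3  [load 18/18]
3 hosts opened.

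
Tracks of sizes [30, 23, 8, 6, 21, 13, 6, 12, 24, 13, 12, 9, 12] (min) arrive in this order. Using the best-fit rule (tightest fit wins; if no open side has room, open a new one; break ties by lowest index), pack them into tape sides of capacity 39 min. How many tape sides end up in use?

  30 → side 1 (new)  [load 30/39]
  23 → side 2 (new)  [load 23/39]
  8 → side 1  [load 38/39]
  6 → side 2  [load 29/39]
  21 → side 3 (new)  [load 21/39]
  13 → side 3  [load 34/39]
  6 → side 2  [load 35/39]
  12 → side 4 (new)  [load 12/39]
  24 → side 4  [load 36/39]
  13 → side 5 (new)  [load 13/39]
  12 → side 5  [load 25/39]
  9 → side 5  [load 34/39]
  12 → side 6 (new)  [load 12/39]
6 tape sides opened.

6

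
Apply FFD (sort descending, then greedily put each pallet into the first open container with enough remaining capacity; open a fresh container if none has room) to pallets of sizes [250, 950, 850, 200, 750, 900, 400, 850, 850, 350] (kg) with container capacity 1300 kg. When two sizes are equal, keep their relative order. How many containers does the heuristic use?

6

Sorted descending: 950, 900, 850, 850, 850, 750, 400, 350, 250, 200.
  950 → container 1 (new)  [load 950/1300]
  900 → container 2 (new)  [load 900/1300]
  850 → container 3 (new)  [load 850/1300]
  850 → container 4 (new)  [load 850/1300]
  850 → container 5 (new)  [load 850/1300]
  750 → container 6 (new)  [load 750/1300]
  400 → container 2  [load 1300/1300]
  350 → container 1  [load 1300/1300]
  250 → container 3  [load 1100/1300]
  200 → container 3  [load 1300/1300]
6 containers opened.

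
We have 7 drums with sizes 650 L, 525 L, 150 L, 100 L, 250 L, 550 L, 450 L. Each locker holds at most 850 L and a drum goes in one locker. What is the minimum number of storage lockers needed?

Total = 650 + 550 + 525 + 450 + 250 + 150 + 100 = 2675 L.
Lower bound: ⌈2675/850⌉ = 4 storage lockers.
A packing using 4 storage lockers:
  locker 1: 650 + 150 = 800
  locker 2: 550 + 250 = 800
  locker 3: 525 + 100 = 625
  locker 4: 450 = 450
This matches the lower bound, so 4 is optimal.

4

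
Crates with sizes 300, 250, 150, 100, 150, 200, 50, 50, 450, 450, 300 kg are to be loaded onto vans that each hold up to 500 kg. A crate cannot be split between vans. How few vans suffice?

5

Total = 450 + 450 + 300 + 300 + 250 + 200 + 150 + 150 + 100 + 50 + 50 = 2450 kg.
Lower bound: ⌈2450/500⌉ = 5 vans.
A packing using 5 vans:
  van 1: 450 + 50 = 500
  van 2: 450 + 50 = 500
  van 3: 300 + 200 = 500
  van 4: 300 + 150 = 450
  van 5: 250 + 150 + 100 = 500
This matches the lower bound, so 5 is optimal.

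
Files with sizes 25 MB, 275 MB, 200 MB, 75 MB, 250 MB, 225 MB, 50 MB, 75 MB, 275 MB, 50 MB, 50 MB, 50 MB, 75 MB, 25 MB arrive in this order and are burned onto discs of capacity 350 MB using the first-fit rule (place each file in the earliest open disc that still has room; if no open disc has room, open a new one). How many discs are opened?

  25 → disc 1 (new)  [load 25/350]
  275 → disc 1  [load 300/350]
  200 → disc 2 (new)  [load 200/350]
  75 → disc 2  [load 275/350]
  250 → disc 3 (new)  [load 250/350]
  225 → disc 4 (new)  [load 225/350]
  50 → disc 1  [load 350/350]
  75 → disc 2  [load 350/350]
  275 → disc 5 (new)  [load 275/350]
  50 → disc 3  [load 300/350]
  50 → disc 3  [load 350/350]
  50 → disc 4  [load 275/350]
  75 → disc 4  [load 350/350]
  25 → disc 5  [load 300/350]
5 discs opened.

5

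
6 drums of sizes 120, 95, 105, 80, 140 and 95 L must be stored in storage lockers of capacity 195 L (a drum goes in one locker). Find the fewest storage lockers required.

4

Total = 140 + 120 + 105 + 95 + 95 + 80 = 635 L.
Lower bound: ⌈635/195⌉ = 4 storage lockers.
A packing using 4 storage lockers:
  locker 1: 140 = 140
  locker 2: 120 = 120
  locker 3: 105 + 80 = 185
  locker 4: 95 + 95 = 190
This matches the lower bound, so 4 is optimal.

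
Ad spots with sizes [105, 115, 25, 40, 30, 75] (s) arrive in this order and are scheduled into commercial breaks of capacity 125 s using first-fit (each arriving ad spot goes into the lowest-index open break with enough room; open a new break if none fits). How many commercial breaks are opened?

  105 → break 1 (new)  [load 105/125]
  115 → break 2 (new)  [load 115/125]
  25 → break 3 (new)  [load 25/125]
  40 → break 3  [load 65/125]
  30 → break 3  [load 95/125]
  75 → break 4 (new)  [load 75/125]
4 commercial breaks opened.

4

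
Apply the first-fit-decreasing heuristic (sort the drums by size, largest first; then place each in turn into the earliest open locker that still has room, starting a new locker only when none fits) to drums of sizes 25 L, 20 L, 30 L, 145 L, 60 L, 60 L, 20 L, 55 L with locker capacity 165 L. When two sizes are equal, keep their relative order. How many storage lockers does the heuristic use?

Sorted descending: 145, 60, 60, 55, 30, 25, 20, 20.
  145 → locker 1 (new)  [load 145/165]
  60 → locker 2 (new)  [load 60/165]
  60 → locker 2  [load 120/165]
  55 → locker 3 (new)  [load 55/165]
  30 → locker 2  [load 150/165]
  25 → locker 3  [load 80/165]
  20 → locker 1  [load 165/165]
  20 → locker 3  [load 100/165]
3 storage lockers opened.

3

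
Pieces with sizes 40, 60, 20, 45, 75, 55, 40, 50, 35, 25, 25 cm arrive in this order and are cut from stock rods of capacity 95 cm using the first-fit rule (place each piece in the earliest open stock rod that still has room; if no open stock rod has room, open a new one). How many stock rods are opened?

6

  40 → stock rod 1 (new)  [load 40/95]
  60 → stock rod 2 (new)  [load 60/95]
  20 → stock rod 1  [load 60/95]
  45 → stock rod 3 (new)  [load 45/95]
  75 → stock rod 4 (new)  [load 75/95]
  55 → stock rod 5 (new)  [load 55/95]
  40 → stock rod 3  [load 85/95]
  50 → stock rod 6 (new)  [load 50/95]
  35 → stock rod 1  [load 95/95]
  25 → stock rod 2  [load 85/95]
  25 → stock rod 5  [load 80/95]
6 stock rods opened.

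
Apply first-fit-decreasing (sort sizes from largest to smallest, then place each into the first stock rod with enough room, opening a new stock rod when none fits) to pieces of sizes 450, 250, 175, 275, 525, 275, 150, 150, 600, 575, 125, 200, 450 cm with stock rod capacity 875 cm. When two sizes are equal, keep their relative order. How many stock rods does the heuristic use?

5

Sorted descending: 600, 575, 525, 450, 450, 275, 275, 250, 200, 175, 150, 150, 125.
  600 → stock rod 1 (new)  [load 600/875]
  575 → stock rod 2 (new)  [load 575/875]
  525 → stock rod 3 (new)  [load 525/875]
  450 → stock rod 4 (new)  [load 450/875]
  450 → stock rod 5 (new)  [load 450/875]
  275 → stock rod 1  [load 875/875]
  275 → stock rod 2  [load 850/875]
  250 → stock rod 3  [load 775/875]
  200 → stock rod 4  [load 650/875]
  175 → stock rod 4  [load 825/875]
  150 → stock rod 5  [load 600/875]
  150 → stock rod 5  [load 750/875]
  125 → stock rod 5  [load 875/875]
5 stock rods opened.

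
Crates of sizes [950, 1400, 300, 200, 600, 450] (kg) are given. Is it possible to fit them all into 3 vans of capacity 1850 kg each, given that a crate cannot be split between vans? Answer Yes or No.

A valid assignment using 3 vans:
  van 1: 1400 + 450 = 1850
  van 2: 950 + 600 + 300 = 1850
  van 3: 200 = 200
Every load is within 1850 kg, so 3 vans suffice.

Yes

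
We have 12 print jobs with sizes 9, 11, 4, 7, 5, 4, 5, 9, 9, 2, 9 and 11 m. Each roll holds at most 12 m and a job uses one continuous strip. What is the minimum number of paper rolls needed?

9

Total = 11 + 11 + 9 + 9 + 9 + 9 + 7 + 5 + 5 + 4 + 4 + 2 = 85 m.
Lower bound: ⌈85/12⌉ = 8 paper rolls.
A packing using 9 paper rolls:
  roll 1: 11 = 11
  roll 2: 11 = 11
  roll 3: 9 + 2 = 11
  roll 4: 9 = 9
  roll 5: 9 = 9
  roll 6: 9 = 9
  roll 7: 7 + 5 = 12
  roll 8: 5 + 4 = 9
  roll 9: 4 = 4
No arrangement into 8 paper rolls stays within capacity, so 9 is optimal.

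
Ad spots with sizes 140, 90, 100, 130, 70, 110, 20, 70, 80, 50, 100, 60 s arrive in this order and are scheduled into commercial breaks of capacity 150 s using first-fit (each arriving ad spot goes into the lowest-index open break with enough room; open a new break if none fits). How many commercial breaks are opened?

  140 → break 1 (new)  [load 140/150]
  90 → break 2 (new)  [load 90/150]
  100 → break 3 (new)  [load 100/150]
  130 → break 4 (new)  [load 130/150]
  70 → break 5 (new)  [load 70/150]
  110 → break 6 (new)  [load 110/150]
  20 → break 2  [load 110/150]
  70 → break 5  [load 140/150]
  80 → break 7 (new)  [load 80/150]
  50 → break 3  [load 150/150]
  100 → break 8 (new)  [load 100/150]
  60 → break 7  [load 140/150]
8 commercial breaks opened.

8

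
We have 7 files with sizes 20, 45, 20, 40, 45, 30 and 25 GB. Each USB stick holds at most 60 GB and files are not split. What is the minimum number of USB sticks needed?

Total = 45 + 45 + 40 + 30 + 25 + 20 + 20 = 225 GB.
Lower bound: ⌈225/60⌉ = 4 USB sticks.
A packing using 5 USB sticks:
  USB stick 1: 45 = 45
  USB stick 2: 45 = 45
  USB stick 3: 40 + 20 = 60
  USB stick 4: 30 + 25 = 55
  USB stick 5: 20 = 20
No arrangement into 4 USB sticks stays within capacity, so 5 is optimal.

5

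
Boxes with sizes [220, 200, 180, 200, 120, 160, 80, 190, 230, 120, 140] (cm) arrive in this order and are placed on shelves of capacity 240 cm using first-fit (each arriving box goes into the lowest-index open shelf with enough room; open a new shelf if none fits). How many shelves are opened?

  220 → shelf 1 (new)  [load 220/240]
  200 → shelf 2 (new)  [load 200/240]
  180 → shelf 3 (new)  [load 180/240]
  200 → shelf 4 (new)  [load 200/240]
  120 → shelf 5 (new)  [load 120/240]
  160 → shelf 6 (new)  [load 160/240]
  80 → shelf 5  [load 200/240]
  190 → shelf 7 (new)  [load 190/240]
  230 → shelf 8 (new)  [load 230/240]
  120 → shelf 9 (new)  [load 120/240]
  140 → shelf 10 (new)  [load 140/240]
10 shelves opened.

10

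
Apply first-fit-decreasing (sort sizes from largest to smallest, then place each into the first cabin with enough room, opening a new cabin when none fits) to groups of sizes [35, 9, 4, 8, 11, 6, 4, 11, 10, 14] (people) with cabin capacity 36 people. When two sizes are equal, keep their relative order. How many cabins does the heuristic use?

4

Sorted descending: 35, 14, 11, 11, 10, 9, 8, 6, 4, 4.
  35 → cabin 1 (new)  [load 35/36]
  14 → cabin 2 (new)  [load 14/36]
  11 → cabin 2  [load 25/36]
  11 → cabin 2  [load 36/36]
  10 → cabin 3 (new)  [load 10/36]
  9 → cabin 3  [load 19/36]
  8 → cabin 3  [load 27/36]
  6 → cabin 3  [load 33/36]
  4 → cabin 4 (new)  [load 4/36]
  4 → cabin 4  [load 8/36]
4 cabins opened.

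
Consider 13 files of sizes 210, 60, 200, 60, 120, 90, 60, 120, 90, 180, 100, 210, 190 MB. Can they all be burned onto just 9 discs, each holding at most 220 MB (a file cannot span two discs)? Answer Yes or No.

A valid assignment using 9 discs:
  disc 1: 210 = 210
  disc 2: 210 = 210
  disc 3: 200 = 200
  disc 4: 190 = 190
  disc 5: 180 = 180
  disc 6: 120 + 100 = 220
  disc 7: 120 + 90 = 210
  disc 8: 90 + 60 + 60 = 210
  disc 9: 60 = 60
Every load is within 220 MB, so 9 discs suffice.

Yes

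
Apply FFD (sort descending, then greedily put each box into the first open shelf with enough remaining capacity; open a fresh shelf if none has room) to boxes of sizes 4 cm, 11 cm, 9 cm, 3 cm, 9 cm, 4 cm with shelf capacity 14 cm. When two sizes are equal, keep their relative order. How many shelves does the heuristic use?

Sorted descending: 11, 9, 9, 4, 4, 3.
  11 → shelf 1 (new)  [load 11/14]
  9 → shelf 2 (new)  [load 9/14]
  9 → shelf 3 (new)  [load 9/14]
  4 → shelf 2  [load 13/14]
  4 → shelf 3  [load 13/14]
  3 → shelf 1  [load 14/14]
3 shelves opened.

3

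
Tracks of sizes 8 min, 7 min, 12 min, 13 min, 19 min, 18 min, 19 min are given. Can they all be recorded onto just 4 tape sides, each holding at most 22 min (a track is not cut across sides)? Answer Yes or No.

No

Total = 96 min; ⌈96/22⌉ = 5.
At least 5 tape sides are required, but only 4 are allowed.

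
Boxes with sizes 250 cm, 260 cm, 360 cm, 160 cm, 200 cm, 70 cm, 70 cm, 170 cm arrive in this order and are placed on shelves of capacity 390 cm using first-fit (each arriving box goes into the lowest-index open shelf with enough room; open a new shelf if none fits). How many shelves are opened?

5

  250 → shelf 1 (new)  [load 250/390]
  260 → shelf 2 (new)  [load 260/390]
  360 → shelf 3 (new)  [load 360/390]
  160 → shelf 4 (new)  [load 160/390]
  200 → shelf 4  [load 360/390]
  70 → shelf 1  [load 320/390]
  70 → shelf 1  [load 390/390]
  170 → shelf 5 (new)  [load 170/390]
5 shelves opened.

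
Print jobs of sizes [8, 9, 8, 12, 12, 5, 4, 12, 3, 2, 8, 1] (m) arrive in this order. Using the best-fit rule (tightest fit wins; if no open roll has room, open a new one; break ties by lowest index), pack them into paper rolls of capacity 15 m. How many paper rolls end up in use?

7

  8 → roll 1 (new)  [load 8/15]
  9 → roll 2 (new)  [load 9/15]
  8 → roll 3 (new)  [load 8/15]
  12 → roll 4 (new)  [load 12/15]
  12 → roll 5 (new)  [load 12/15]
  5 → roll 2  [load 14/15]
  4 → roll 1  [load 12/15]
  12 → roll 6 (new)  [load 12/15]
  3 → roll 1  [load 15/15]
  2 → roll 4  [load 14/15]
  8 → roll 7 (new)  [load 8/15]
  1 → roll 2  [load 15/15]
7 paper rolls opened.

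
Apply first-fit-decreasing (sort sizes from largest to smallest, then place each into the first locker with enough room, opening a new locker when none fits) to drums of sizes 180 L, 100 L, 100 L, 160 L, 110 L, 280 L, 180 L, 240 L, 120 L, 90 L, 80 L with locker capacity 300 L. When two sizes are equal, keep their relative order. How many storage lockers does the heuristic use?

Sorted descending: 280, 240, 180, 180, 160, 120, 110, 100, 100, 90, 80.
  280 → locker 1 (new)  [load 280/300]
  240 → locker 2 (new)  [load 240/300]
  180 → locker 3 (new)  [load 180/300]
  180 → locker 4 (new)  [load 180/300]
  160 → locker 5 (new)  [load 160/300]
  120 → locker 3  [load 300/300]
  110 → locker 4  [load 290/300]
  100 → locker 5  [load 260/300]
  100 → locker 6 (new)  [load 100/300]
  90 → locker 6  [load 190/300]
  80 → locker 6  [load 270/300]
6 storage lockers opened.

6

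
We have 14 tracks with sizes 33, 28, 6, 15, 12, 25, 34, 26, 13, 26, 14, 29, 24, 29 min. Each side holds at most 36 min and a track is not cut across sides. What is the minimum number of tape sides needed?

11

Total = 34 + 33 + 29 + 29 + 28 + 26 + 26 + 25 + 24 + 15 + 14 + 13 + 12 + 6 = 314 min.
Lower bound: ⌈314/36⌉ = 9 tape sides.
A packing using 11 tape sides:
  side 1: 34 = 34
  side 2: 33 = 33
  side 3: 29 + 6 = 35
  side 4: 29 = 29
  side 5: 28 = 28
  side 6: 26 = 26
  side 7: 26 = 26
  side 8: 25 = 25
  side 9: 24 + 12 = 36
  side 10: 15 + 14 = 29
  side 11: 13 = 13
No arrangement into 10 tape sides stays within capacity, so 11 is optimal.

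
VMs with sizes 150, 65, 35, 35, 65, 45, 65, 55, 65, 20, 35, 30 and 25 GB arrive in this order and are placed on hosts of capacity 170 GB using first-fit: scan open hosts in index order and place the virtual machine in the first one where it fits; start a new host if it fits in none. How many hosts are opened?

5

  150 → host 1 (new)  [load 150/170]
  65 → host 2 (new)  [load 65/170]
  35 → host 2  [load 100/170]
  35 → host 2  [load 135/170]
  65 → host 3 (new)  [load 65/170]
  45 → host 3  [load 110/170]
  65 → host 4 (new)  [load 65/170]
  55 → host 3  [load 165/170]
  65 → host 4  [load 130/170]
  20 → host 1  [load 170/170]
  35 → host 2  [load 170/170]
  30 → host 4  [load 160/170]
  25 → host 5 (new)  [load 25/170]
5 hosts opened.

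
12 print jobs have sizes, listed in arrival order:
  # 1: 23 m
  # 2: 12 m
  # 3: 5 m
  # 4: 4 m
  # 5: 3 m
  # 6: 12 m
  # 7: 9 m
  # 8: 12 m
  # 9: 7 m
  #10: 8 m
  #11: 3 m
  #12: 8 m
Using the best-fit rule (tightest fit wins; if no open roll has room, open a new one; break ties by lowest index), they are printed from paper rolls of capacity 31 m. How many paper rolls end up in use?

  23 → roll 1 (new)  [load 23/31]
  12 → roll 2 (new)  [load 12/31]
  5 → roll 1  [load 28/31]
  4 → roll 2  [load 16/31]
  3 → roll 1  [load 31/31]
  12 → roll 2  [load 28/31]
  9 → roll 3 (new)  [load 9/31]
  12 → roll 3  [load 21/31]
  7 → roll 3  [load 28/31]
  8 → roll 4 (new)  [load 8/31]
  3 → roll 2  [load 31/31]
  8 → roll 4  [load 16/31]
4 paper rolls opened.

4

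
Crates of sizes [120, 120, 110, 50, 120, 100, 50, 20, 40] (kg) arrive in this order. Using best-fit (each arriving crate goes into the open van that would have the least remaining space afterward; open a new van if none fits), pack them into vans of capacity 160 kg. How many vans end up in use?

5

  120 → van 1 (new)  [load 120/160]
  120 → van 2 (new)  [load 120/160]
  110 → van 3 (new)  [load 110/160]
  50 → van 3  [load 160/160]
  120 → van 4 (new)  [load 120/160]
  100 → van 5 (new)  [load 100/160]
  50 → van 5  [load 150/160]
  20 → van 1  [load 140/160]
  40 → van 2  [load 160/160]
5 vans opened.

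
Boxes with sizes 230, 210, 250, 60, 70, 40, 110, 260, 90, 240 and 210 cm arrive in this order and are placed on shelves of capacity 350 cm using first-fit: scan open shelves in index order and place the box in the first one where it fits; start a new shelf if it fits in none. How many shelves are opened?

6

  230 → shelf 1 (new)  [load 230/350]
  210 → shelf 2 (new)  [load 210/350]
  250 → shelf 3 (new)  [load 250/350]
  60 → shelf 1  [load 290/350]
  70 → shelf 2  [load 280/350]
  40 → shelf 1  [load 330/350]
  110 → shelf 4 (new)  [load 110/350]
  260 → shelf 5 (new)  [load 260/350]
  90 → shelf 3  [load 340/350]
  240 → shelf 4  [load 350/350]
  210 → shelf 6 (new)  [load 210/350]
6 shelves opened.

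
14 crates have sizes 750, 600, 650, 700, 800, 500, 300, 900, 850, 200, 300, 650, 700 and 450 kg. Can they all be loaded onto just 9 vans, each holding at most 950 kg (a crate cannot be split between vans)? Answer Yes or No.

Total = 8350 kg; ⌈8350/950⌉ = 9.
10 crates each exceed half the capacity and cannot share a van, forcing at least 10 vans.
At least 10 vans are required, but only 9 are allowed.

No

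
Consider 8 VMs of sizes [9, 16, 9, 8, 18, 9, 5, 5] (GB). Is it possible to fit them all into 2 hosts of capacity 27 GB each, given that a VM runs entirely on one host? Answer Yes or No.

No

Total = 79 GB; ⌈79/27⌉ = 3.
At least 3 hosts are required, but only 2 are allowed.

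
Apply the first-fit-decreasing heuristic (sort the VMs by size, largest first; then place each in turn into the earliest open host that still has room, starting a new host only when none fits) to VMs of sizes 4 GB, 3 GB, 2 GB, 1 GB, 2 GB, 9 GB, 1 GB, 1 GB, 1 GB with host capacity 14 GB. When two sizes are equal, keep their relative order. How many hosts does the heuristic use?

2

Sorted descending: 9, 4, 3, 2, 2, 1, 1, 1, 1.
  9 → host 1 (new)  [load 9/14]
  4 → host 1  [load 13/14]
  3 → host 2 (new)  [load 3/14]
  2 → host 2  [load 5/14]
  2 → host 2  [load 7/14]
  1 → host 1  [load 14/14]
  1 → host 2  [load 8/14]
  1 → host 2  [load 9/14]
  1 → host 2  [load 10/14]
2 hosts opened.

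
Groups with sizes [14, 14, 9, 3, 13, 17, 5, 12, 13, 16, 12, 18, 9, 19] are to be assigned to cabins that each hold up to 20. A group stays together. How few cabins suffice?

Total = 19 + 18 + 17 + 16 + 14 + 14 + 13 + 13 + 12 + 12 + 9 + 9 + 5 + 3 = 174.
Lower bound: ⌈174/20⌉ = 9 cabins.
Also, 10 groups each exceed 10, and no two of those can share a cabin, so at least 10 cabins are needed.
A packing using 11 cabins:
  cabin 1: 19 = 19
  cabin 2: 18 = 18
  cabin 3: 17 + 3 = 20
  cabin 4: 16 = 16
  cabin 5: 14 + 5 = 19
  cabin 6: 14 = 14
  cabin 7: 13 = 13
  cabin 8: 13 = 13
  cabin 9: 12 = 12
  cabin 10: 12 = 12
  cabin 11: 9 + 9 = 18
No arrangement into 10 cabins stays within capacity, so 11 is optimal.

11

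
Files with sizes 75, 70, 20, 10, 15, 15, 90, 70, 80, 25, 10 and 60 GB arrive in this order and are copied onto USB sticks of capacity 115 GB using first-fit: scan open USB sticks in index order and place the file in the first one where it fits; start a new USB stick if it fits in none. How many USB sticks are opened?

6

  75 → USB stick 1 (new)  [load 75/115]
  70 → USB stick 2 (new)  [load 70/115]
  20 → USB stick 1  [load 95/115]
  10 → USB stick 1  [load 105/115]
  15 → USB stick 2  [load 85/115]
  15 → USB stick 2  [load 100/115]
  90 → USB stick 3 (new)  [load 90/115]
  70 → USB stick 4 (new)  [load 70/115]
  80 → USB stick 5 (new)  [load 80/115]
  25 → USB stick 3  [load 115/115]
  10 → USB stick 1  [load 115/115]
  60 → USB stick 6 (new)  [load 60/115]
6 USB sticks opened.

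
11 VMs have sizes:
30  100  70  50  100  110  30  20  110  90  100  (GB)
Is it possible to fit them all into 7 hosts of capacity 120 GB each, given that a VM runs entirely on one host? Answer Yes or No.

Total = 810 GB; ⌈810/120⌉ = 7.
The bound of 7 does not rule out 7, but exhaustive search shows no assignment into 7 hosts of capacity 120 GB exists — the minimum is 8.

No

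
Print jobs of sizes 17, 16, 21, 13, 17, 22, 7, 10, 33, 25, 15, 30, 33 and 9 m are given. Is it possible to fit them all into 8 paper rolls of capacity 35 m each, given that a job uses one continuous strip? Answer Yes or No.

Total = 268 m; ⌈268/35⌉ = 8.
The bound of 8 does not rule out 8, but exhaustive search shows no assignment into 8 paper rolls of capacity 35 m exists — the minimum is 9.

No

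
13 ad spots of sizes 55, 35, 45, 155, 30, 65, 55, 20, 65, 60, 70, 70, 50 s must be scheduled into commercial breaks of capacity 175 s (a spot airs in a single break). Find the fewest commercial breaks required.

Total = 155 + 70 + 70 + 65 + 65 + 60 + 55 + 55 + 50 + 45 + 35 + 30 + 20 = 775 s.
Lower bound: ⌈775/175⌉ = 5 commercial breaks.
A packing using 5 commercial breaks:
  break 1: 155 + 20 = 175
  break 2: 70 + 70 + 35 = 175
  break 3: 65 + 65 + 45 = 175
  break 4: 60 + 55 + 55 = 170
  break 5: 50 + 30 = 80
This matches the lower bound, so 5 is optimal.

5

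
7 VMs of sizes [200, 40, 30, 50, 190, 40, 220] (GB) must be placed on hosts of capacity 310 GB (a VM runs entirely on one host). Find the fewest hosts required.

Total = 220 + 200 + 190 + 50 + 40 + 40 + 30 = 770 GB.
Lower bound: ⌈770/310⌉ = 3 hosts.
A packing using 3 hosts:
  host 1: 220 + 50 + 40 = 310
  host 2: 200 + 40 + 30 = 270
  host 3: 190 = 190
This matches the lower bound, so 3 is optimal.

3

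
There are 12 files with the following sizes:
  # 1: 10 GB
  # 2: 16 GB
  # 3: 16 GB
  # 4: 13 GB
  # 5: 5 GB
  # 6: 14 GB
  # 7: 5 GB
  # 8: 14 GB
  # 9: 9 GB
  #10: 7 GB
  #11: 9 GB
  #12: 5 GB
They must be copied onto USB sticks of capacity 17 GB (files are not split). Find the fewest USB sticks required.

9

Total = 16 + 16 + 14 + 14 + 13 + 10 + 9 + 9 + 7 + 5 + 5 + 5 = 123 GB.
Lower bound: ⌈123/17⌉ = 8 USB sticks.
A packing using 9 USB sticks:
  USB stick 1: 16 = 16
  USB stick 2: 16 = 16
  USB stick 3: 14 = 14
  USB stick 4: 14 = 14
  USB stick 5: 13 = 13
  USB stick 6: 10 + 7 = 17
  USB stick 7: 9 + 5 = 14
  USB stick 8: 9 + 5 = 14
  USB stick 9: 5 = 5
No arrangement into 8 USB sticks stays within capacity, so 9 is optimal.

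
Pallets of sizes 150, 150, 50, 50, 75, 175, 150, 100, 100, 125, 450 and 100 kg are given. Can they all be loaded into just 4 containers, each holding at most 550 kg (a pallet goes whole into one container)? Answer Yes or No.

A valid assignment using 4 containers:
  container 1: 450 + 100 = 550
  container 2: 175 + 150 + 150 + 75 = 550
  container 3: 150 + 125 + 100 + 100 + 50 = 525
  container 4: 50 = 50
Every load is within 550 kg, so 4 containers suffice.

Yes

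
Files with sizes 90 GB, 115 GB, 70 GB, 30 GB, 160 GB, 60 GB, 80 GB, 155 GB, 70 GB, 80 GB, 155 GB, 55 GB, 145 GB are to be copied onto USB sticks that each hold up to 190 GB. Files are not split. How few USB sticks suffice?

Total = 160 + 155 + 155 + 145 + 115 + 90 + 80 + 80 + 70 + 70 + 60 + 55 + 30 = 1265 GB.
Lower bound: ⌈1265/190⌉ = 7 USB sticks.
A packing using 8 USB sticks:
  USB stick 1: 160 + 30 = 190
  USB stick 2: 155 = 155
  USB stick 3: 155 = 155
  USB stick 4: 145 = 145
  USB stick 5: 115 + 70 = 185
  USB stick 6: 90 + 80 = 170
  USB stick 7: 80 + 70 = 150
  USB stick 8: 60 + 55 = 115
No arrangement into 7 USB sticks stays within capacity, so 8 is optimal.

8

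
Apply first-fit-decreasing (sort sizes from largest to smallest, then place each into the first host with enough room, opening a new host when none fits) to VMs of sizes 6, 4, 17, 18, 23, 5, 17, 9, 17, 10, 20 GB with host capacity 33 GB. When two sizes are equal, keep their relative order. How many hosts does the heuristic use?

Sorted descending: 23, 20, 18, 17, 17, 17, 10, 9, 6, 5, 4.
  23 → host 1 (new)  [load 23/33]
  20 → host 2 (new)  [load 20/33]
  18 → host 3 (new)  [load 18/33]
  17 → host 4 (new)  [load 17/33]
  17 → host 5 (new)  [load 17/33]
  17 → host 6 (new)  [load 17/33]
  10 → host 1  [load 33/33]
  9 → host 2  [load 29/33]
  6 → host 3  [load 24/33]
  5 → host 3  [load 29/33]
  4 → host 2  [load 33/33]
6 hosts opened.

6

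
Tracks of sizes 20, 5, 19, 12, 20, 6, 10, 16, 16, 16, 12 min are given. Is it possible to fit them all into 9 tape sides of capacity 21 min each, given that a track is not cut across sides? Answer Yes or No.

Yes

A valid assignment using 9 tape sides:
  side 1: 20 = 20
  side 2: 20 = 20
  side 3: 19 = 19
  side 4: 16 + 5 = 21
  side 5: 16 = 16
  side 6: 16 = 16
  side 7: 12 + 6 = 18
  side 8: 12 = 12
  side 9: 10 = 10
Every load is within 21 min, so 9 tape sides suffice.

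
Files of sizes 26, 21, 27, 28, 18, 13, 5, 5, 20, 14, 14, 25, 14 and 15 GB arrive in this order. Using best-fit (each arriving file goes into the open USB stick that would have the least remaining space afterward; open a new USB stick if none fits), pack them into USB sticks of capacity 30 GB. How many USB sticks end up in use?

  26 → USB stick 1 (new)  [load 26/30]
  21 → USB stick 2 (new)  [load 21/30]
  27 → USB stick 3 (new)  [load 27/30]
  28 → USB stick 4 (new)  [load 28/30]
  18 → USB stick 5 (new)  [load 18/30]
  13 → USB stick 6 (new)  [load 13/30]
  5 → USB stick 2  [load 26/30]
  5 → USB stick 5  [load 23/30]
  20 → USB stick 7 (new)  [load 20/30]
  14 → USB stick 6  [load 27/30]
  14 → USB stick 8 (new)  [load 14/30]
  25 → USB stick 9 (new)  [load 25/30]
  14 → USB stick 8  [load 28/30]
  15 → USB stick 10 (new)  [load 15/30]
10 USB sticks opened.

10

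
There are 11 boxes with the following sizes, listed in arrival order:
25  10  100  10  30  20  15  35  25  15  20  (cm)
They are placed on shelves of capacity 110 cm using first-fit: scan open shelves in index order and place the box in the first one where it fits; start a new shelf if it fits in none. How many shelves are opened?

  25 → shelf 1 (new)  [load 25/110]
  10 → shelf 1  [load 35/110]
  100 → shelf 2 (new)  [load 100/110]
  10 → shelf 1  [load 45/110]
  30 → shelf 1  [load 75/110]
  20 → shelf 1  [load 95/110]
  15 → shelf 1  [load 110/110]
  35 → shelf 3 (new)  [load 35/110]
  25 → shelf 3  [load 60/110]
  15 → shelf 3  [load 75/110]
  20 → shelf 3  [load 95/110]
3 shelves opened.

3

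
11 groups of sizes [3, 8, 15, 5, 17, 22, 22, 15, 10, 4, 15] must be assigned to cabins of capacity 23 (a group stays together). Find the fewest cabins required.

Total = 22 + 22 + 17 + 15 + 15 + 15 + 10 + 8 + 5 + 4 + 3 = 136.
Lower bound: ⌈136/23⌉ = 6 cabins.
A packing using 7 cabins:
  cabin 1: 22 = 22
  cabin 2: 22 = 22
  cabin 3: 17 + 5 = 22
  cabin 4: 15 + 8 = 23
  cabin 5: 15 + 4 + 3 = 22
  cabin 6: 15 = 15
  cabin 7: 10 = 10
No arrangement into 6 cabins stays within capacity, so 7 is optimal.

7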